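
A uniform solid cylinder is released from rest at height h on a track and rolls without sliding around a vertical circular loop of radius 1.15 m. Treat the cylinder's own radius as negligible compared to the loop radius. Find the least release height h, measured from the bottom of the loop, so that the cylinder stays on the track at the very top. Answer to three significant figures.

h_min ≈ 3.16 m

Here I = (1/2)MR², so the shape factor k = I/(MR²) = 0.5.
At the top of the loop, the minimum-contact condition is Mg = Mv_top²/r, so v_top² = gr.
With ω = v/R, the kinetic energy at speed v is ½(1+k)Mv² = (3/4)Mv².
Energy conservation from release (height h) to the top (height 2r): Mgh = Mg(2r) + (3/4)M·gr.
Thus h_min = 2r + (1+k)r/2 = r(2 + 1.5/2) = 1.15 × 2.75 ≈ 3.16 m.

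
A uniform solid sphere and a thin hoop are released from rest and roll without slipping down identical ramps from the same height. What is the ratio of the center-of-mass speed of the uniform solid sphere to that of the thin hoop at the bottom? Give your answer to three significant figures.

v_ratio ≈ 1.20

Each satisfies Mgh = ½(1+k)Mv² with k = I/(MR²), so v ∝ 1/√(1+k).
For the uniform solid sphere k = 0.4; for the thin hoop k = 1.
v₁/v₂ = √((1+k₂)/(1+k₁)) = √(2/1.4) ≈ 1.20.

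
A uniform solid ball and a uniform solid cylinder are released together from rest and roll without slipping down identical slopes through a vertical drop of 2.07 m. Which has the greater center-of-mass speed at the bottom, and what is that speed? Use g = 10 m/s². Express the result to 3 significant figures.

For rolling without slipping, Mgh = ½(1+k)Mv² where k = I/(MR²), so v = √(2gh/(1+k)).
Uniform solid ball: k = 0.4, giving v = √(2×10×2.07/1.4) = 5.438 m/s.
Uniform solid cylinder: k = 0.5, giving v = √(2×10×2.07/1.5) = 5.254 m/s.
The smaller k wins: the uniform solid ball, at ≈ 5.44 m/s.

the uniform solid ball, at v ≈ 5.44 m/s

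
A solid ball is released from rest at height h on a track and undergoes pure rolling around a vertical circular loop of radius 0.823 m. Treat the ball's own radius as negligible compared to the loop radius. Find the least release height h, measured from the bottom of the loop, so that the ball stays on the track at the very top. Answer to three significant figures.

Here I = (2/5)MR², so the shape factor k = I/(MR²) = 0.4.
At the top of the loop, the minimum-contact condition is Mg = Mv_top²/r, so v_top² = gr.
With ω = v/R, the kinetic energy at speed v is ½(1+k)Mv² = (7/10)Mv².
Energy conservation from release (height h) to the top (height 2r): Mgh = Mg(2r) + (7/10)M·gr.
Thus h_min = 2r + (1+k)r/2 = r(2 + 1.4/2) = 0.823 × 2.7 ≈ 2.22 m.

h_min ≈ 2.22 m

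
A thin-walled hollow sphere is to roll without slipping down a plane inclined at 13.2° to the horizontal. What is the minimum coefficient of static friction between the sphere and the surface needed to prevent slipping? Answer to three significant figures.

Here I = (2/3)MR², so the shape factor k = I/(MR²) = 2/3.
Translational: Mg sinθ − f = Ma. Rotational about the CM: fR = Iα = kMRa, so f = kMa.
These give a = g sinθ/(1+k) and the required friction f = kMg sinθ/(1+k).
The normal force is N = Mg cosθ, so μ_min = f/N = k tanθ/(1+k).
μ_min = (2/3) × tan13.2° / 1.667 ≈ 0.0938.

μ_min ≈ 0.0938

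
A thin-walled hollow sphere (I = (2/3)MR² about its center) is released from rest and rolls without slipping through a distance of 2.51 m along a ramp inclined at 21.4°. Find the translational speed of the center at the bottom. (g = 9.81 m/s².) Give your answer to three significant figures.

v ≈ 3.28 m/s

The moment of inertia is (2/3)MR², giving k ≡ I/(MR²) = 2/3.
Rolling without slipping gives ω = v/R, so the total kinetic energy is ½Mv² + ½Iω² = ½(1+k)Mv² = (5/6)Mv².
The vertical drop is h = L sinθ = 2.51 × sin21.4° = 0.9158 m.
Energy conservation: Mgh = (5/6)Mv², so v = √(2gh/(1+k)) = √(2 × 9.81 × 0.9158 / 1.667) ≈ 3.28 m/s.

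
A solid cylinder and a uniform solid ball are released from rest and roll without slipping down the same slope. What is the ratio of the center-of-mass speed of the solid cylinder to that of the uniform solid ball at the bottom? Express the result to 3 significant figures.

v_ratio ≈ 0.966

Each satisfies Mgh = ½(1+k)Mv² with k = I/(MR²), so v ∝ 1/√(1+k).
For the solid cylinder k = 0.5; for the uniform solid ball k = 0.4.
v₁/v₂ = √((1+k₂)/(1+k₁)) = √(1.4/1.5) ≈ 0.966.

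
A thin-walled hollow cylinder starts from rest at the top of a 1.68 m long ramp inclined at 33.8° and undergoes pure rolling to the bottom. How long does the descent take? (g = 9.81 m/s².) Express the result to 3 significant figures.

For this body I = MR², i.e. k = I/(MR²) = 1.
Translational: Mg sinθ − f = Ma. Rotational about the CM: fR = Iα = kMRa, so f = kMa.
Hence a = g sinθ/(1+k) = 9.81×sin33.8°/2 = 2.729 m/s².
Starting from rest, L = ½at², so t = √(2L/a) = √(2×1.68/2.729) ≈ 1.11 s.

t ≈ 1.11 s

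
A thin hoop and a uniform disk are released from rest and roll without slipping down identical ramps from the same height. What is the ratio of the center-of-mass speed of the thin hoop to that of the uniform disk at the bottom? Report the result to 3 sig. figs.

v_ratio ≈ 0.866

Each satisfies Mgh = ½(1+k)Mv² with k = I/(MR²), so v ∝ 1/√(1+k).
For the thin hoop k = 1; for the uniform disk k = 0.5.
v₁/v₂ = √((1+k₂)/(1+k₁)) = √(1.5/2) ≈ 0.866.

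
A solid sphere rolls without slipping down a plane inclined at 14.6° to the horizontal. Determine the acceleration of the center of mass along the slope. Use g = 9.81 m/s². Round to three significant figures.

a ≈ 1.77 m/s²

For this body I = (2/5)MR², i.e. k = I/(MR²) = 0.4.
Translational: Mg sinθ − f = Ma. Rotational about the CM: fR = Iα = kMRa, so f = kMa.
Eliminating f: Mg sinθ = (1+k)Ma, so a = g sinθ/(1+k) = 9.81 × sin14.6° / 1.4 ≈ 1.77 m/s².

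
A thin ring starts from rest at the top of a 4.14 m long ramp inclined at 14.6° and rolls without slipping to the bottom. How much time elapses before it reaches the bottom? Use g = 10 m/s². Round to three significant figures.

Here I = MR², so the shape factor k = I/(MR²) = 1.
Along the incline Mg sinθ − f = Ma, and torque about the center fR = Iα = kMR²(a/R) gives f = kMa.
Hence a = g sinθ/(1+k) = 10×sin14.6°/2 = 1.26 m/s².
With constant a from rest, t = √(2L/a) = √(2·4.14/1.26) ≈ 2.56 s.

t ≈ 2.56 s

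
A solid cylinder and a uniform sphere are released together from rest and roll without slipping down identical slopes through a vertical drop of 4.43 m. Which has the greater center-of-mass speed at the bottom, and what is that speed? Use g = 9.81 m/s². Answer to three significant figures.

the uniform sphere, at v ≈ 7.88 m/s

For rolling without slipping, Mgh = ½(1+k)Mv² where k = I/(MR²), so v = √(2gh/(1+k)).
Solid cylinder: k = 0.5, giving v = √(2×9.81×4.43/1.5) = 7.612 m/s.
Uniform sphere: k = 0.4, giving v = √(2×9.81×4.43/1.4) = 7.879 m/s.
The smaller k wins: the uniform sphere, at ≈ 7.88 m/s.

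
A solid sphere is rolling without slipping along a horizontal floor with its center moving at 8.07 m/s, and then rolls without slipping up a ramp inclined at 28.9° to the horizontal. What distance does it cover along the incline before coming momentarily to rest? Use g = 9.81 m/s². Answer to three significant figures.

Here I = (2/5)MR², so the shape factor k = I/(MR²) = 0.4.
The rolling condition ω = v/R makes the rotational term ½I(v/R)² = ½kMv², so KE_total = ½(1+k)Mv² = (7/10)Mv².
Setting this equal to Mgh gives the vertical rise h = (1+k)v₀²/(2g) = 1.4×8.07²/(2×9.81) = 4.647 m.
The distance along the slope is d = h/sinθ = 4.647/sin28.9° ≈ 9.62 m.

d ≈ 9.62 m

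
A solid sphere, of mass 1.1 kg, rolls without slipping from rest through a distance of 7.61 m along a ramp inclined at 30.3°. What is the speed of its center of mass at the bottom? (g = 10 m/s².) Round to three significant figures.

For this body I = (2/5)MR², i.e. k = I/(MR²) = 0.4.
Since it rolls without slipping, ω = v/R and KE = ½Mv² + ½Iω² = ½(1+k)Mv² = (7/10)Mv².
The vertical drop is h = L sinθ = 7.61 × sin30.3° = 3.839 m.
Setting Mgh = (7/10)Mv² gives v = √(2gh/(1+k)) = √(2·10·3.839/1.4) ≈ 7.41 m/s.

v ≈ 7.41 m/s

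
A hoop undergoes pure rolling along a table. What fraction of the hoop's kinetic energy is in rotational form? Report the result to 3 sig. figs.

The moment of inertia is MR², giving k ≡ I/(MR²) = 1.
Since ω = v/R, the translational part is ½Mv² and the rotational part is ½I(v/R)² = ½kMv²; the total is ½(1+k)Mv².
The rotational fraction is therefore k/(1+k) = 1/2 ≈ 0.500.

fraction ≈ 0.500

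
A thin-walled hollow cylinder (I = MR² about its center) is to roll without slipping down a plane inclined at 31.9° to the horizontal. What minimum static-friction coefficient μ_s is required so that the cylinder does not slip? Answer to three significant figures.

The moment of inertia is MR², giving k ≡ I/(MR²) = 1.
Along the incline Mg sinθ − f = Ma, and torque about the center fR = Iα = kMR²(a/R) gives f = kMa.
These give a = g sinθ/(1+k) and the required friction f = kMg sinθ/(1+k).
The normal force is N = Mg cosθ, so μ_min = f/N = k tanθ/(1+k).
μ_min = 1 × tan31.9° / 2 ≈ 0.311.

μ_min ≈ 0.311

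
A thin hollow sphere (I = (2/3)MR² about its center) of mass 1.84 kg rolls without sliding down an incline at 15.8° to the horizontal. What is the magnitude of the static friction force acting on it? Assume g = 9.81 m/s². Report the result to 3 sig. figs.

Here I = (2/3)MR², so the shape factor k = I/(MR²) = 2/3.
Translational: Mg sinθ − f = Ma. Rotational about the CM: fR = Iα = kMRa, so f = kMa.
Combining, a = g sinθ/(1+k) and f = kMa = kMg sinθ/(1+k).
f = (2/3) × 1.84 × 9.81 × sin15.8° / 1.667 ≈ 1.97 N.

f ≈ 1.97 N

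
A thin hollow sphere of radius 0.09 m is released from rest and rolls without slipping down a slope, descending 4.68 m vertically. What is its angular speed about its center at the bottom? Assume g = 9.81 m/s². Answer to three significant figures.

The moment of inertia is (2/3)MR², giving k ≡ I/(MR²) = 2/3.
The rolling condition ω = v/R makes the rotational term ½I(v/R)² = ½kMv², so KE_total = ½(1+k)Mv² = (5/6)Mv².
Energy conservation Mgh = ½(1+k)Mv² gives v = √(2gh/(1+k)) = √(2 × 9.81 × 4.68 / 1.667) = 7.422 m/s.
Then ω = v/R = 7.422 / 0.09 ≈ 82.5 rad/s.

ω ≈ 82.5 rad/s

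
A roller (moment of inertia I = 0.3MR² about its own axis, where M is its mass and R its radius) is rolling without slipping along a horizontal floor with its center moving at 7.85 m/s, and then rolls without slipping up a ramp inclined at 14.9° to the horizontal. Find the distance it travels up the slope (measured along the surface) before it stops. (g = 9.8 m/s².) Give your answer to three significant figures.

d ≈ 15.9 m

With I = 0.3MR², the ratio k = I/(MR²) is 0.3.
Since it rolls without slipping, ω = v/R and KE = ½Mv² + ½Iω² = ½(1+k)Mv² = (13/20)Mv².
Setting this equal to Mgh gives the vertical rise h = (1+k)v₀²/(2g) = 1.3×7.85²/(2×9.8) = 4.087 m.
Along the incline, d = h/sinθ = 4.087/sin14.9° ≈ 15.9 m.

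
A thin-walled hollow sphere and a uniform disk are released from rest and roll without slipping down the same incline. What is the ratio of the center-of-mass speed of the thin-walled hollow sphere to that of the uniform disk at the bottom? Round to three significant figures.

v_ratio ≈ 0.949

Each satisfies Mgh = ½(1+k)Mv² with k = I/(MR²), so v ∝ 1/√(1+k).
For the thin-walled hollow sphere k = 2/3; for the uniform disk k = 0.5.
v₁/v₂ = √((1+k₂)/(1+k₁)) = √(1.5/1.667) ≈ 0.949.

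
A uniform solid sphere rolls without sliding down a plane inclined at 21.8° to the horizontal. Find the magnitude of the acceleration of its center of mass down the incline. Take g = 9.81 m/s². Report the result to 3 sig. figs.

Here I = (2/5)MR², so the shape factor k = I/(MR²) = 0.4.
Translational: Mg sinθ − f = Ma. Rotational about the CM: fR = Iα = kMRa, so f = kMa.
Eliminating f: Mg sinθ = (1+k)Ma, so a = g sinθ/(1+k) = 9.81 × sin21.8° / 1.4 ≈ 2.60 m/s².

a ≈ 2.60 m/s²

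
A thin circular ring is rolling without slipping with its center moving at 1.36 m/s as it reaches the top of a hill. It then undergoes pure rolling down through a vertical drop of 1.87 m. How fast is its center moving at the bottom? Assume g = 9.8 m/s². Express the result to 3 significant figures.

v ≈ 4.49 m/s

For this body I = MR², i.e. k = I/(MR²) = 1.
Since it rolls without slipping, ω = v/R and KE = ½Mv² + ½Iω² = ½(1+k)Mv² = Mv².
Energy conservation: Mv₀² + Mgh = Mv², so v² = v₀² + 2gh/(1+k).
v = √(1.36² + 2×9.8×1.87/2) = √20.18 ≈ 4.49 m/s.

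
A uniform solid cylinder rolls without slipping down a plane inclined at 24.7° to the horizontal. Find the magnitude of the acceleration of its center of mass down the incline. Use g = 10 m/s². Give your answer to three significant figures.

The moment of inertia is (1/2)MR², giving k ≡ I/(MR²) = 0.5.
Along the incline Mg sinθ − f = Ma, and torque about the center fR = Iα = kMR²(a/R) gives f = kMa.
Eliminating f: Mg sinθ = (1+k)Ma, so a = g sinθ/(1+k) = 10 × sin24.7° / 1.5 ≈ 2.79 m/s².

a ≈ 2.79 m/s²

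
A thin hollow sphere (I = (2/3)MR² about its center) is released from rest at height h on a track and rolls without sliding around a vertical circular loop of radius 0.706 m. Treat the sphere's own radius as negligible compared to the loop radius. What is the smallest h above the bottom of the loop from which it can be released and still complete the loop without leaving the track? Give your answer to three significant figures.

With I = (2/3)MR², the ratio k = I/(MR²) is 2/3.
At the top of the loop, the minimum-contact condition is Mg = Mv_top²/r, so v_top² = gr.
With ω = v/R, the kinetic energy at speed v is ½(1+k)Mv² = (5/6)Mv².
Energy conservation from release (height h) to the top (height 2r): Mgh = Mg(2r) + (5/6)M·gr.
Thus h_min = 2r + (1+k)r/2 = r(2 + 1.667/2) = 0.706 × 2.833 ≈ 2.00 m.

h_min ≈ 2.00 m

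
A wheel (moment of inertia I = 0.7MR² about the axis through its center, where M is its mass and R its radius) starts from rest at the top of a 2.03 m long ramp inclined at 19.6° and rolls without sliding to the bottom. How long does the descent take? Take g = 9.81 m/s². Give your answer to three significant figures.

t ≈ 1.45 s

For this body I = 0.7MR², i.e. k = I/(MR²) = 0.7.
Newton's second law down the slope: Mg sinθ − f = Ma. The torque equation fR = Iα (with α = a/R) gives f = kMa.
Hence a = g sinθ/(1+k) = 9.81×sin19.6°/1.7 = 1.936 m/s².
Starting from rest, L = ½at², so t = √(2L/a) = √(2×2.03/1.936) ≈ 1.45 s.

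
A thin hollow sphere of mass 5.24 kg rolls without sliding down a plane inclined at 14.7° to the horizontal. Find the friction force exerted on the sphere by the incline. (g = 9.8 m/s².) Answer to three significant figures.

For this body I = (2/3)MR², i.e. k = I/(MR²) = 2/3.
Along the incline Mg sinθ − f = Ma, and torque about the center fR = Iα = kMR²(a/R) gives f = kMa.
Combining, a = g sinθ/(1+k) and f = kMa = kMg sinθ/(1+k).
f = (2/3) × 5.24 × 9.8 × sin14.7° / 1.667 ≈ 5.21 N.

f ≈ 5.21 N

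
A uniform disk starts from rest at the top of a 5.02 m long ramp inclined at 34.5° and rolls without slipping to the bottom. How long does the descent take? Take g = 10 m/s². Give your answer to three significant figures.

t ≈ 1.63 s

With I = (1/2)MR², the ratio k = I/(MR²) is 0.5.
Translational: Mg sinθ − f = Ma. Rotational about the CM: fR = Iα = kMRa, so f = kMa.
Hence a = g sinθ/(1+k) = 10×sin34.5°/1.5 = 3.776 m/s².
With constant a from rest, t = √(2L/a) = √(2·5.02/3.776) ≈ 1.63 s.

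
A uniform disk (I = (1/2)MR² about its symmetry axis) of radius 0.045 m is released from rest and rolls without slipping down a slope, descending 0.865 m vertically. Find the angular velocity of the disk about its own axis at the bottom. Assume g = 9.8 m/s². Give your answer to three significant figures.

The moment of inertia is (1/2)MR², giving k ≡ I/(MR²) = 0.5.
The rolling condition ω = v/R makes the rotational term ½I(v/R)² = ½kMv², so KE_total = ½(1+k)Mv² = (3/4)Mv².
Energy conservation Mgh = ½(1+k)Mv² gives v = √(2gh/(1+k)) = √(2 × 9.8 × 0.865 / 1.5) = 3.362 m/s.
Then ω = v/R = 3.362 / 0.045 ≈ 74.7 rad/s.

ω ≈ 74.7 rad/s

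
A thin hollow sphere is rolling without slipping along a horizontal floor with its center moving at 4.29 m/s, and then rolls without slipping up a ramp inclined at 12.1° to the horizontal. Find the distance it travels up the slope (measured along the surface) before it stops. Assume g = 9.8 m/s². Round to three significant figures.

d ≈ 7.47 m

With I = (2/3)MR², the ratio k = I/(MR²) is 2/3.
Rolling without slipping gives ω = v/R, so the total kinetic energy is ½Mv² + ½Iω² = ½(1+k)Mv² = (5/6)Mv².
Setting this equal to Mgh gives the vertical rise h = (1+k)v₀²/(2g) = 1.667×4.29²/(2×9.8) = 1.565 m.
The distance along the slope is d = h/sinθ = 1.565/sin12.1° ≈ 7.47 m.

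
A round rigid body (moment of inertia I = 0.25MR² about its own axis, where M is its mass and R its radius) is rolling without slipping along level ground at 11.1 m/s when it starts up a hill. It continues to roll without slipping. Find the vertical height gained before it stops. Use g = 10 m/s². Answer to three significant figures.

h ≈ 7.70 m

With I = 0.25MR², the ratio k = I/(MR²) is 0.25.
Since it rolls without slipping, ω = v/R and KE = ½Mv² + ½Iω² = ½(1+k)Mv² = (5/8)Mv².
All of this converts to potential energy at the highest point: (5/8)Mv₀² = Mgh.
Thus h = (1+k)v₀²/(2g) = 1.25 × 11.1² / (2 × 10) ≈ 7.70 m.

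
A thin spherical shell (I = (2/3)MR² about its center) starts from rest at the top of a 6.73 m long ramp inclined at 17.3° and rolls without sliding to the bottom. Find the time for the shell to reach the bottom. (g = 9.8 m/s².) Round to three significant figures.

t ≈ 2.77 s

The moment of inertia is (2/3)MR², giving k ≡ I/(MR²) = 2/3.
Translational: Mg sinθ − f = Ma. Rotational about the CM: fR = Iα = kMRa, so f = kMa.
Hence a = g sinθ/(1+k) = 9.8×sin17.3°/1.667 = 1.749 m/s².
With constant a from rest, t = √(2L/a) = √(2·6.73/1.749) ≈ 2.77 s.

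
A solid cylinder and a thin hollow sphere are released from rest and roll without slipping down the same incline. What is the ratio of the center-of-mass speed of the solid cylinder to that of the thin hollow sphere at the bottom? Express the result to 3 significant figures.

Each satisfies Mgh = ½(1+k)Mv² with k = I/(MR²), so v ∝ 1/√(1+k).
For the solid cylinder k = 0.5; for the thin hollow sphere k = 2/3.
v₁/v₂ = √((1+k₂)/(1+k₁)) = √(1.667/1.5) ≈ 1.05.

v_ratio ≈ 1.05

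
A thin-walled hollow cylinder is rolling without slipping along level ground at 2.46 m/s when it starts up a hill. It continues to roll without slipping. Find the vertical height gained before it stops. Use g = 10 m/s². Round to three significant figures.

For this body I = MR², i.e. k = I/(MR²) = 1.
Since it rolls without slipping, ω = v/R and KE = ½Mv² + ½Iω² = ½(1+k)Mv² = Mv².
All of this converts to potential energy at the highest point: Mv₀² = Mgh.
Thus h = (1+k)v₀²/(2g) = 2 × 2.46² / (2 × 10) ≈ 0.605 m.

h ≈ 0.605 m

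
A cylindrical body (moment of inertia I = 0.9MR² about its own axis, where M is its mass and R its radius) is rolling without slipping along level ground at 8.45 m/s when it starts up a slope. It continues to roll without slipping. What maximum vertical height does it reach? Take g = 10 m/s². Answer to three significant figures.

h ≈ 6.78 m

For this body I = 0.9MR², i.e. k = I/(MR²) = 0.9.
Since it rolls without slipping, ω = v/R and KE = ½Mv² + ½Iω² = ½(1+k)Mv² = (19/20)Mv².
At the top the kinetic energy is zero, so (19/20)Mv₀² = Mgh.
Thus h = (1+k)v₀²/(2g) = 1.9 × 8.45² / (2 × 10) ≈ 6.78 m.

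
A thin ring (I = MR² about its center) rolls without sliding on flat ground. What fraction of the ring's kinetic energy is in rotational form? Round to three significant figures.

fraction ≈ 0.500

Here I = MR², so the shape factor k = I/(MR²) = 1.
Since ω = v/R, the translational part is ½Mv² and the rotational part is ½I(v/R)² = ½kMv²; the total is ½(1+k)Mv².
The rotational fraction is therefore k/(1+k) = 1/2 ≈ 0.500.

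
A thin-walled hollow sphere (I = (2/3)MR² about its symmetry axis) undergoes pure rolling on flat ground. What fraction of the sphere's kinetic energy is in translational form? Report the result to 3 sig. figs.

fraction ≈ 0.600

For this body I = (2/3)MR², i.e. k = I/(MR²) = 2/3.
Since ω = v/R, the translational part is ½Mv² and the rotational part is ½I(v/R)² = ½kMv²; the total is ½(1+k)Mv².
The translational fraction is therefore 1/(1+k) = 1/1.667 ≈ 0.600.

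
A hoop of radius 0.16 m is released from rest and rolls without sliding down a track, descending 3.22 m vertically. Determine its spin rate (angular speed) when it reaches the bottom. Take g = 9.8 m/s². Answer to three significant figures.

For this body I = MR², i.e. k = I/(MR²) = 1.
Pure rolling means v = ωR; then KE = ½Mv² + ½I(v/R)² = ½(1+k)Mv² = Mv².
Energy conservation Mgh = ½(1+k)Mv² gives v = √(2gh/(1+k)) = √(2 × 9.8 × 3.22 / 2) = 5.617 m/s.
Then ω = v/R = 5.617 / 0.16 ≈ 35.1 rad/s.

ω ≈ 35.1 rad/s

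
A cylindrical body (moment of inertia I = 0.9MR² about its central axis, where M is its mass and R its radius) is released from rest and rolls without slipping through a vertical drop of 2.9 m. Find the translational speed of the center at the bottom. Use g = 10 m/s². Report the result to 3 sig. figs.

v ≈ 5.53 m/s

The moment of inertia is 0.9MR², giving k ≡ I/(MR²) = 0.9.
Since it rolls without slipping, ω = v/R and KE = ½Mv² + ½Iω² = ½(1+k)Mv² = (19/20)Mv².
Energy conservation: Mgh = (19/20)Mv², so v = √(2gh/(1+k)) = √(2 × 10 × 2.9 / 1.9) ≈ 5.53 m/s.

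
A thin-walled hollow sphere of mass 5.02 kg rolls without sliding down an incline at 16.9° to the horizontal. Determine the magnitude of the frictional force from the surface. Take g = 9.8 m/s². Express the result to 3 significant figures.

For this body I = (2/3)MR², i.e. k = I/(MR²) = 2/3.
Translational: Mg sinθ − f = Ma. Rotational about the CM: fR = Iα = kMRa, so f = kMa.
Combining, a = g sinθ/(1+k) and f = kMa = kMg sinθ/(1+k).
f = (2/3) × 5.02 × 9.8 × sin16.9° / 1.667 ≈ 5.72 N.

f ≈ 5.72 N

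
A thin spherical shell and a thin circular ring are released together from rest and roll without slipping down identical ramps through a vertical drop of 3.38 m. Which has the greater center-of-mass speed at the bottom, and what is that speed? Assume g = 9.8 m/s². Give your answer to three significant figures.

the thin spherical shell, at v ≈ 6.30 m/s

For rolling without slipping, Mgh = ½(1+k)Mv² where k = I/(MR²), so v = √(2gh/(1+k)).
Thin spherical shell: k = 2/3, giving v = √(2×9.8×3.38/1.667) = 6.305 m/s.
Thin circular ring: k = 1, giving v = √(2×9.8×3.38/2) = 5.755 m/s.
The smaller k wins: the thin spherical shell, at ≈ 6.30 m/s.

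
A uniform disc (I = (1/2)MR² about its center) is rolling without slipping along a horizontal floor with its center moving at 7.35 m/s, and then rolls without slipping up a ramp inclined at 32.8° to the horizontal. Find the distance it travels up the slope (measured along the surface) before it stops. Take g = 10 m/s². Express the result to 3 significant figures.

d ≈ 7.48 m

With I = (1/2)MR², the ratio k = I/(MR²) is 0.5.
Since it rolls without slipping, ω = v/R and KE = ½Mv² + ½Iω² = ½(1+k)Mv² = (3/4)Mv².
Setting this equal to Mgh gives the vertical rise h = (1+k)v₀²/(2g) = 1.5×7.35²/(2×10) = 4.052 m.
The distance along the slope is d = h/sinθ = 4.052/sin32.8° ≈ 7.48 m.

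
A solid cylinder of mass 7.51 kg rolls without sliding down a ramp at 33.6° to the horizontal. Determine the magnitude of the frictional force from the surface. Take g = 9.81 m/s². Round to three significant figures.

With I = (1/2)MR², the ratio k = I/(MR²) is 0.5.
Newton's second law down the slope: Mg sinθ − f = Ma. The torque equation fR = Iα (with α = a/R) gives f = kMa.
Combining, a = g sinθ/(1+k) and f = kMa = kMg sinθ/(1+k).
f = 0.5 × 7.51 × 9.81 × sin33.6° / 1.5 ≈ 13.6 N.

f ≈ 13.6 N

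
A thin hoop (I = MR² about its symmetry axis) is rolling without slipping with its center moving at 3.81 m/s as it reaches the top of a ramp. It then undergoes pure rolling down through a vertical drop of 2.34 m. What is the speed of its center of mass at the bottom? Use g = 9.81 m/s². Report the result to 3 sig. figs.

v ≈ 6.12 m/s

With I = MR², the ratio k = I/(MR²) is 1.
Pure rolling means v = ωR; then KE = ½Mv² + ½I(v/R)² = ½(1+k)Mv² = Mv².
Energy conservation: Mv₀² + Mgh = Mv², so v² = v₀² + 2gh/(1+k).
v = √(3.81² + 2×9.81×2.34/2) = √37.47 ≈ 6.12 m/s.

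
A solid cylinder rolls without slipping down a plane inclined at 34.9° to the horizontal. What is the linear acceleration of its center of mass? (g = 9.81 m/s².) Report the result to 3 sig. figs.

a ≈ 3.74 m/s²

With I = (1/2)MR², the ratio k = I/(MR²) is 0.5.
Along the incline Mg sinθ − f = Ma, and torque about the center fR = Iα = kMR²(a/R) gives f = kMa.
Eliminating f: Mg sinθ = (1+k)Ma, so a = g sinθ/(1+k) = 9.81 × sin34.9° / 1.5 ≈ 3.74 m/s².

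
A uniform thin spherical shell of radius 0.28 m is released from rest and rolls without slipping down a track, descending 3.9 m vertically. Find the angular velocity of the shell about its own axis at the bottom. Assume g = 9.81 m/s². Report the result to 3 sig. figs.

ω ≈ 24.2 rad/s

Here I = (2/3)MR², so the shape factor k = I/(MR²) = 2/3.
Since it rolls without slipping, ω = v/R and KE = ½Mv² + ½Iω² = ½(1+k)Mv² = (5/6)Mv².
Energy conservation Mgh = ½(1+k)Mv² gives v = √(2gh/(1+k)) = √(2 × 9.81 × 3.9 / 1.667) = 6.776 m/s.
Then ω = v/R = 6.776 / 0.28 ≈ 24.2 rad/s.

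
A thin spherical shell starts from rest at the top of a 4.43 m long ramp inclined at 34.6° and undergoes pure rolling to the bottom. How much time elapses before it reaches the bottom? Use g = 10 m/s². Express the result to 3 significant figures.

t ≈ 1.61 s

For this body I = (2/3)MR², i.e. k = I/(MR²) = 2/3.
Along the incline Mg sinθ − f = Ma, and torque about the center fR = Iα = kMR²(a/R) gives f = kMa.
Hence a = g sinθ/(1+k) = 10×sin34.6°/1.667 = 3.407 m/s².
Starting from rest, L = ½at², so t = √(2L/a) = √(2×4.43/3.407) ≈ 1.61 s.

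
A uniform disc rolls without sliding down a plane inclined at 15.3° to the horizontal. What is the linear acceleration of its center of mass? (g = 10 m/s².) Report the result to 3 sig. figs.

Here I = (1/2)MR², so the shape factor k = I/(MR²) = 0.5.
Newton's second law down the slope: Mg sinθ − f = Ma. The torque equation fR = Iα (with α = a/R) gives f = kMa.
Eliminating f: Mg sinθ = (1+k)Ma, so a = g sinθ/(1+k) = 10 × sin15.3° / 1.5 ≈ 1.76 m/s².

a ≈ 1.76 m/s²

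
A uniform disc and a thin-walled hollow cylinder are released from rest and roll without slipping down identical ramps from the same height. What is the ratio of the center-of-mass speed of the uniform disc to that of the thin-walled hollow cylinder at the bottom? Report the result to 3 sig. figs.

v_ratio ≈ 1.15

Each satisfies Mgh = ½(1+k)Mv² with k = I/(MR²), so v ∝ 1/√(1+k).
For the uniform disc k = 0.5; for the thin-walled hollow cylinder k = 1.
v₁/v₂ = √((1+k₂)/(1+k₁)) = √(2/1.5) ≈ 1.15.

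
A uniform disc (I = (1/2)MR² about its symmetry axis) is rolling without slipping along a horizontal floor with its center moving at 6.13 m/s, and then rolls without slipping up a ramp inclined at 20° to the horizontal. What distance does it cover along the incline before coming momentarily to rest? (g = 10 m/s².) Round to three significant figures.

With I = (1/2)MR², the ratio k = I/(MR²) is 0.5.
Rolling without slipping gives ω = v/R, so the total kinetic energy is ½Mv² + ½Iω² = ½(1+k)Mv² = (3/4)Mv².
Setting this equal to Mgh gives the vertical rise h = (1+k)v₀²/(2g) = 1.5×6.13²/(2×10) = 2.818 m.
The distance along the slope is d = h/sinθ = 2.818/sin20° ≈ 8.24 m.

d ≈ 8.24 m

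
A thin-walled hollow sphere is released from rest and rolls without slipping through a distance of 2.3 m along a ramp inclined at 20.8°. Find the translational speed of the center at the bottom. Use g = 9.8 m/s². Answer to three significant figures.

Here I = (2/3)MR², so the shape factor k = I/(MR²) = 2/3.
Pure rolling means v = ωR; then KE = ½Mv² + ½I(v/R)² = ½(1+k)Mv² = (5/6)Mv².
The vertical drop is h = L sinθ = 2.3 × sin20.8° = 0.8167 m.
Energy conservation: Mgh = (5/6)Mv², so v = √(2gh/(1+k)) = √(2 × 9.8 × 0.8167 / 1.667) ≈ 3.10 m/s.

v ≈ 3.10 m/s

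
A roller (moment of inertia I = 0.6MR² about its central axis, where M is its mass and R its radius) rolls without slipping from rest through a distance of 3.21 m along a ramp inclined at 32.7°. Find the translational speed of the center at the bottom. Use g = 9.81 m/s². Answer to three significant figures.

v ≈ 4.61 m/s

The moment of inertia is 0.6MR², giving k ≡ I/(MR²) = 0.6.
Pure rolling means v = ωR; then KE = ½Mv² + ½I(v/R)² = ½(1+k)Mv² = (4/5)Mv².
The vertical drop is h = L sinθ = 3.21 × sin32.7° = 1.734 m.
Setting Mgh = (4/5)Mv² gives v = √(2gh/(1+k)) = √(2·9.81·1.734/1.6) ≈ 4.61 m/s.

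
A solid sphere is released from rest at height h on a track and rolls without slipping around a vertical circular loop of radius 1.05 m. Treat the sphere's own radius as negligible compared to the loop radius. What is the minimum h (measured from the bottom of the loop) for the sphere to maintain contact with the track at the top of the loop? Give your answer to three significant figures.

The moment of inertia is (2/5)MR², giving k ≡ I/(MR²) = 0.4.
At the top, contact is just lost when gravity alone supplies the centripetal force: Mg = Mv_top²/r, i.e. v_top² = gr.
With ω = v/R, the kinetic energy at speed v is ½(1+k)Mv² = (7/10)Mv².
Energy conservation from release (height h) to the top (height 2r): Mgh = Mg(2r) + (7/10)M·gr.
Thus h_min = 2r + (1+k)r/2 = r(2 + 1.4/2) = 1.05 × 2.7 ≈ 2.84 m.

h_min ≈ 2.84 m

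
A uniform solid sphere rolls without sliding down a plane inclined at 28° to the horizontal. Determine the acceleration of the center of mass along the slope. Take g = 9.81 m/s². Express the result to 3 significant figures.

Here I = (2/5)MR², so the shape factor k = I/(MR²) = 0.4.
Translational: Mg sinθ − f = Ma. Rotational about the CM: fR = Iα = kMRa, so f = kMa.
Eliminating f: Mg sinθ = (1+k)Ma, so a = g sinθ/(1+k) = 9.81 × sin28° / 1.4 ≈ 3.29 m/s².

a ≈ 3.29 m/s²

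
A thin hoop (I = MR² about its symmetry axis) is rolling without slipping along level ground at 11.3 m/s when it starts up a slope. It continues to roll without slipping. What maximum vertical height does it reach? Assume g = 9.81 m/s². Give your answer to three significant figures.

h ≈ 13.0 m

With I = MR², the ratio k = I/(MR²) is 1.
Since it rolls without slipping, ω = v/R and KE = ½Mv² + ½Iω² = ½(1+k)Mv² = Mv².
At the top the kinetic energy is zero, so Mv₀² = Mgh.
Thus h = (1+k)v₀²/(2g) = 2 × 11.3² / (2 × 9.81) ≈ 13.0 m.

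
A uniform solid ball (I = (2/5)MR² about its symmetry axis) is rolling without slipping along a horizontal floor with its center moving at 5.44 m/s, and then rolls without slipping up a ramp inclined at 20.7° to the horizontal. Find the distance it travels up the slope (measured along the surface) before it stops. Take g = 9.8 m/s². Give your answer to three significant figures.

d ≈ 5.98 m

For this body I = (2/5)MR², i.e. k = I/(MR²) = 0.4.
The rolling condition ω = v/R makes the rotational term ½I(v/R)² = ½kMv², so KE_total = ½(1+k)Mv² = (7/10)Mv².
Setting this equal to Mgh gives the vertical rise h = (1+k)v₀²/(2g) = 1.4×5.44²/(2×9.8) = 2.114 m.
Along the incline, d = h/sinθ = 2.114/sin20.7° ≈ 5.98 m.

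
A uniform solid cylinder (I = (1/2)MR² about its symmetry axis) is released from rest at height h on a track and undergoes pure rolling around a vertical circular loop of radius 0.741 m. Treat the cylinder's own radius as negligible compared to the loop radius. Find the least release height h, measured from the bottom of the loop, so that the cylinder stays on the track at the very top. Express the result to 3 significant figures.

h_min ≈ 2.04 m

For this body I = (1/2)MR², i.e. k = I/(MR²) = 0.5.
At the top, contact is just lost when gravity alone supplies the centripetal force: Mg = Mv_top²/r, i.e. v_top² = gr.
With ω = v/R, the kinetic energy at speed v is ½(1+k)Mv² = (3/4)Mv².
Energy conservation from release (height h) to the top (height 2r): Mgh = Mg(2r) + (3/4)M·gr.
Thus h_min = 2r + (1+k)r/2 = r(2 + 1.5/2) = 0.741 × 2.75 ≈ 2.04 m.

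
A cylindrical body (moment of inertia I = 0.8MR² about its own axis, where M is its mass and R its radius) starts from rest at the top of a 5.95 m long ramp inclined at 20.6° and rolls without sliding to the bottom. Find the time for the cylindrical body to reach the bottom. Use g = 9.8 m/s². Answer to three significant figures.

t ≈ 2.49 s

For this body I = 0.8MR², i.e. k = I/(MR²) = 0.8.
Newton's second law down the slope: Mg sinθ − f = Ma. The torque equation fR = Iα (with α = a/R) gives f = kMa.
Hence a = g sinθ/(1+k) = 9.8×sin20.6°/1.8 = 1.916 m/s².
Starting from rest, L = ½at², so t = √(2L/a) = √(2×5.95/1.916) ≈ 2.49 s.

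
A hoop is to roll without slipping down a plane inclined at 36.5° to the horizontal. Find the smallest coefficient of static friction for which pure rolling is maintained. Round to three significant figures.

μ_min ≈ 0.370

For this body I = MR², i.e. k = I/(MR²) = 1.
Translational: Mg sinθ − f = Ma. Rotational about the CM: fR = Iα = kMRa, so f = kMa.
These give a = g sinθ/(1+k) and the required friction f = kMg sinθ/(1+k).
With N = Mg cosθ, the no-slip condition f ≤ μN gives μ_min = f/N = k tanθ/(1+k).
μ_min = 1 × tan36.5° / 2 ≈ 0.370.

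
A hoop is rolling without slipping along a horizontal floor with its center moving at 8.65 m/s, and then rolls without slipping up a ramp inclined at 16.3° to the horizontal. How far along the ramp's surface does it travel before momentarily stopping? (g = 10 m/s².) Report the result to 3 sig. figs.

d ≈ 26.7 m

Here I = MR², so the shape factor k = I/(MR²) = 1.
Since it rolls without slipping, ω = v/R and KE = ½Mv² + ½Iω² = ½(1+k)Mv² = Mv².
Setting this equal to Mgh gives the vertical rise h = (1+k)v₀²/(2g) = 2×8.65²/(2×10) = 7.482 m.
Along the incline, d = h/sinθ = 7.482/sin16.3° ≈ 26.7 m.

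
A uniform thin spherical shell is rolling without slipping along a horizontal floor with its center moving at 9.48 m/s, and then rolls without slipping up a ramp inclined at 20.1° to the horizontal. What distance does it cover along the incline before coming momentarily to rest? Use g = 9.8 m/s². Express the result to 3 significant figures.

The moment of inertia is (2/3)MR², giving k ≡ I/(MR²) = 2/3.
The rolling condition ω = v/R makes the rotational term ½I(v/R)² = ½kMv², so KE_total = ½(1+k)Mv² = (5/6)Mv².
Setting this equal to Mgh gives the vertical rise h = (1+k)v₀²/(2g) = 1.667×9.48²/(2×9.8) = 7.642 m.
Along the incline, d = h/sinθ = 7.642/sin20.1° ≈ 22.2 m.

d ≈ 22.2 m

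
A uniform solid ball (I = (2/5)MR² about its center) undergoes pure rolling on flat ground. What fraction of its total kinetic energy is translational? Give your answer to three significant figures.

Here I = (2/5)MR², so the shape factor k = I/(MR²) = 0.4.
With ω = v/R, KE_trans = ½Mv² and KE_rot = ½Iω² = ½kMv², so KE_total = ½(1+k)Mv².
The translational fraction is therefore 1/(1+k) = 1/1.4 ≈ 0.714.

fraction ≈ 0.714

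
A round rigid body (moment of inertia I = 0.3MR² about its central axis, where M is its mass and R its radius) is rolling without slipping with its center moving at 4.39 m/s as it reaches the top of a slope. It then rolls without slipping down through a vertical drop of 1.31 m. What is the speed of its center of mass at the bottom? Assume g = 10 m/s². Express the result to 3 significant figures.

v ≈ 6.28 m/s

Here I = 0.3MR², so the shape factor k = I/(MR²) = 0.3.
The rolling condition ω = v/R makes the rotational term ½I(v/R)² = ½kMv², so KE_total = ½(1+k)Mv² = (13/20)Mv².
Conserving energy between top and bottom: (13/20)Mv² = (13/20)Mv₀² + Mgh, hence v² = v₀² + 2gh/(1+k).
v = √(4.39² + 2×10×1.31/1.3) = √39.43 ≈ 6.28 m/s.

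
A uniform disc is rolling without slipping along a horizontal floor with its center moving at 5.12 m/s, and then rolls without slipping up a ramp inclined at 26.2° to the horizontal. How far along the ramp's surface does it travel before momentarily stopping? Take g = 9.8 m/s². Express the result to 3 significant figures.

Here I = (1/2)MR², so the shape factor k = I/(MR²) = 0.5.
Since it rolls without slipping, ω = v/R and KE = ½Mv² + ½Iω² = ½(1+k)Mv² = (3/4)Mv².
Setting this equal to Mgh gives the vertical rise h = (1+k)v₀²/(2g) = 1.5×5.12²/(2×9.8) = 2.006 m.
Along the incline, d = h/sinθ = 2.006/sin26.2° ≈ 4.54 m.

d ≈ 4.54 m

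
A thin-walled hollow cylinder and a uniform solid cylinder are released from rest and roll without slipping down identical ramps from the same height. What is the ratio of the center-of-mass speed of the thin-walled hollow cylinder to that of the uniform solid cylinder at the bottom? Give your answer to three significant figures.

Each satisfies Mgh = ½(1+k)Mv² with k = I/(MR²), so v ∝ 1/√(1+k).
For the thin-walled hollow cylinder k = 1; for the uniform solid cylinder k = 0.5.
v₁/v₂ = √((1+k₂)/(1+k₁)) = √(1.5/2) ≈ 0.866.

v_ratio ≈ 0.866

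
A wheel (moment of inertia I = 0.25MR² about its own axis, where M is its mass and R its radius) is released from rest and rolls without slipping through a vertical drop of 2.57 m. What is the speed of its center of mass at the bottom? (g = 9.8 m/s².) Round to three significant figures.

v ≈ 6.35 m/s

With I = 0.25MR², the ratio k = I/(MR²) is 0.25.
Pure rolling means v = ωR; then KE = ½Mv² + ½I(v/R)² = ½(1+k)Mv² = (5/8)Mv².
Setting Mgh = (5/8)Mv² gives v = √(2gh/(1+k)) = √(2·9.8·2.57/1.25) ≈ 6.35 m/s.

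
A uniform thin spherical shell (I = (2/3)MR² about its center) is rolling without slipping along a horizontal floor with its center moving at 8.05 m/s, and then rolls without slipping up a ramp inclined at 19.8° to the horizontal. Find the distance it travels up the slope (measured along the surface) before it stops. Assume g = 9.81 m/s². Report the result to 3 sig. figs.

Here I = (2/3)MR², so the shape factor k = I/(MR²) = 2/3.
Rolling without slipping gives ω = v/R, so the total kinetic energy is ½Mv² + ½Iω² = ½(1+k)Mv² = (5/6)Mv².
Setting this equal to Mgh gives the vertical rise h = (1+k)v₀²/(2g) = 1.667×8.05²/(2×9.81) = 5.505 m.
The distance along the slope is d = h/sinθ = 5.505/sin19.8° ≈ 16.3 m.

d ≈ 16.3 m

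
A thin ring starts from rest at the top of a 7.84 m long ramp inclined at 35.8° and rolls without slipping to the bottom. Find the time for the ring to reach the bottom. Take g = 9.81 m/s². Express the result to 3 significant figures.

With I = MR², the ratio k = I/(MR²) is 1.
Newton's second law down the slope: Mg sinθ − f = Ma. The torque equation fR = Iα (with α = a/R) gives f = kMa.
Hence a = g sinθ/(1+k) = 9.81×sin35.8°/2 = 2.869 m/s².
Starting from rest, L = ½at², so t = √(2L/a) = √(2×7.84/2.869) ≈ 2.34 s.

t ≈ 2.34 s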